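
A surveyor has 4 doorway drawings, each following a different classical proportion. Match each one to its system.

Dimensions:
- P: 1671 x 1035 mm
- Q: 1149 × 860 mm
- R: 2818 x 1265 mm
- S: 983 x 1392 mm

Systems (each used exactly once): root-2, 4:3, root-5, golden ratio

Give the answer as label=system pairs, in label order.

P=golden ratio, Q=4:3, R=root-5, S=root-2

P = 1671/1035 ≈ 1.614 → golden ratio (1.618)
Q = 1149/860 ≈ 1.336 → 4:3 (1.333)
R = 2818/1265 ≈ 2.228 → root-5 (2.236)
S = 1392/983 ≈ 1.416 → root-2 (1.414)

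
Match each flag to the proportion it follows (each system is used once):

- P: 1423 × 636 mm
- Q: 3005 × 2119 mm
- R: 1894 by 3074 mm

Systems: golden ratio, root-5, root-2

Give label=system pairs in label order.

P=root-5, Q=root-2, R=golden ratio

Ratios: P ≈ 2.237; Q ≈ 1.418; R ≈ 1.623.
Targets: golden ratio ≈ 1.618; root-5 ≈ 2.236; root-2 ≈ 1.414.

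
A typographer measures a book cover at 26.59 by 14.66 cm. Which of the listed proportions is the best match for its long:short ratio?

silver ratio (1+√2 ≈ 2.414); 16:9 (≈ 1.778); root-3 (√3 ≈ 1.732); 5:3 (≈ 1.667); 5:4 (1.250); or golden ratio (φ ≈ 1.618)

16:9

26.59/14.66 ≈ 1.814. Nearest candidates are 16:9 (1.778, off by 0.036) and root-3 (1.732, off by 0.082).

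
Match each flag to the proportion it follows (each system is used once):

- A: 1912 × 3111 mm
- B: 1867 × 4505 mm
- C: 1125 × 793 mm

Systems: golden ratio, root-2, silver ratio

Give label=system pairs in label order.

A = 3111/1912 ≈ 1.627 → golden ratio (1.618)
B = 4505/1867 ≈ 2.413 → silver ratio (2.414)
C = 1125/793 ≈ 1.419 → root-2 (1.414)

A=golden ratio, B=silver ratio, C=root-2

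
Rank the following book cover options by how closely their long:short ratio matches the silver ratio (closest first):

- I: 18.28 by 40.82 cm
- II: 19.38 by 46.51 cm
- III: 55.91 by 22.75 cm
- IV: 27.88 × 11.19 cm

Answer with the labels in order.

II, III, IV, I

Ratios: I = 40.82 / 18.28 ≈ 2.233; II = 46.51 / 19.38 ≈ 2.400; III = 55.91 / 22.75 ≈ 2.458; IV = 27.88 / 11.19 ≈ 2.492.
|Δ from 2.414|: I 0.181; II 0.014; III 0.044; IV 0.078.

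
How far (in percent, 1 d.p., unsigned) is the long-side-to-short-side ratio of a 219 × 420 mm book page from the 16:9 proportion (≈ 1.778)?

Ratio = 420 / 219 ≈ 1.9178.
Ideal 16:9 ≈ 1.7778. |1.9178 − 1.7778| / 1.7778 ≈ 7.87% → 7.9%.

7.9%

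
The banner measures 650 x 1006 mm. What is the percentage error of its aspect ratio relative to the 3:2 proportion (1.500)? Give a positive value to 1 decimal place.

3.2%

Ratio = 1006 / 650 ≈ 1.5477.
Ideal 3:2 = 1.5000. |1.5477 − 1.5000| / 1.5000 ≈ 3.18% → 3.2%.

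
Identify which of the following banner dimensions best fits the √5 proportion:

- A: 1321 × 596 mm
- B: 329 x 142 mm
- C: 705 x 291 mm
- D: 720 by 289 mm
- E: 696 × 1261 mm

Target root-5 ≈ 2.236.
A: 2.216 (Δ0.020)  B: 2.317 (Δ0.081)  C: 2.423 (Δ0.187)  D: 2.491 (Δ0.255)  E: 1.812 (Δ0.424)

A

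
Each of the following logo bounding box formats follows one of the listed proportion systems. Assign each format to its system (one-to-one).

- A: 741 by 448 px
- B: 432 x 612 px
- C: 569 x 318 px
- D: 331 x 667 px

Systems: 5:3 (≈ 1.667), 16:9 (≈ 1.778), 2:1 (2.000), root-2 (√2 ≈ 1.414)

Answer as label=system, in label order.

A = 741/448 ≈ 1.654 → 5:3 (1.667)
B = 612/432 ≈ 1.417 → root-2 (1.414)
C = 569/318 ≈ 1.789 → 16:9 (1.778)
D = 667/331 ≈ 2.015 → 2:1 (2.000)

A=5:3, B=root-2, C=16:9, D=2:1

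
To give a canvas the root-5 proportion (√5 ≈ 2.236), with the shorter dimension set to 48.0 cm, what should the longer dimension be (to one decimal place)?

107.3 cm

root-5 ≈ 2.23607.
Longer side = 48.0 × 2.23607 ≈ 107.331 → 107.3 cm.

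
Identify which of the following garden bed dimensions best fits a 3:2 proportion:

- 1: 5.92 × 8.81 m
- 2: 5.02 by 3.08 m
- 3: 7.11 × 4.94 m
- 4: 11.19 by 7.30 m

1

Target 3:2 ≈ 1.500.
1: 1.488 (Δ0.012)  2: 1.630 (Δ0.130)  3: 1.439 (Δ0.061)  4: 1.533 (Δ0.033)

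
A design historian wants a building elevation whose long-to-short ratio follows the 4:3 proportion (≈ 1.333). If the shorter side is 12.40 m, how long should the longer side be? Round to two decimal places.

16.53 m

4:3 ≈ 1.33333.
Longer side = 12.40 × 1.33333 ≈ 16.5333 → 16.53 m.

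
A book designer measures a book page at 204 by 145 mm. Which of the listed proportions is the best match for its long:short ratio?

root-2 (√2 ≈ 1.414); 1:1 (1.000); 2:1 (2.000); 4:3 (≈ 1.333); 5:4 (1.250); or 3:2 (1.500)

root-2

204/145 ≈ 1.407. Nearest candidates are root-2 (1.414, off by 0.007) and 4:3 (1.333, off by 0.074).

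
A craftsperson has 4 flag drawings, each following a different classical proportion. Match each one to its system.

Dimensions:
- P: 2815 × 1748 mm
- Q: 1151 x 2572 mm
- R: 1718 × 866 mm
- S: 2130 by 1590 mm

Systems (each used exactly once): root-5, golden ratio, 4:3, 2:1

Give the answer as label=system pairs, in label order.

P=golden ratio, Q=root-5, R=2:1, S=4:3

Ratios: P ≈ 1.610; Q ≈ 2.235; R ≈ 1.984; S ≈ 1.340.
Targets: root-5 ≈ 2.236; golden ratio ≈ 1.618; 4:3 ≈ 1.333; 2:1 ≈ 2.000.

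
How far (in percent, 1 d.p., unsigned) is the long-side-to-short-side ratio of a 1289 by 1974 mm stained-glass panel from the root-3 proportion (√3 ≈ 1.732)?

Ratio = 1974 / 1289 ≈ 1.5314.
Ideal root-3 ≈ 1.7321. |1.5314 − 1.7321| / 1.7321 ≈ 11.59% → 11.6%.

11.6%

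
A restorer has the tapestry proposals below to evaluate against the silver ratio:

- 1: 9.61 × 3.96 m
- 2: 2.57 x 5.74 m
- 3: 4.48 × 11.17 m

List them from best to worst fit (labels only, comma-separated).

Ratios: 1 = 9.61 / 3.96 ≈ 2.427; 2 = 5.74 / 2.57 ≈ 2.233; 3 = 11.17 / 4.48 ≈ 2.493.
|Δ from 2.414|: 1 0.013; 2 0.181; 3 0.079.

1, 3, 2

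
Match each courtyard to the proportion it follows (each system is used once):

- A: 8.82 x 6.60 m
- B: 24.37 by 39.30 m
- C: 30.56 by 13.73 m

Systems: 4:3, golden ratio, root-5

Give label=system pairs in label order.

A = 8.82/6.60 ≈ 1.336 → 4:3 (1.333)
B = 39.30/24.37 ≈ 1.613 → golden ratio (1.618)
C = 30.56/13.73 ≈ 2.226 → root-5 (2.236)

A=4:3, B=golden ratio, C=root-5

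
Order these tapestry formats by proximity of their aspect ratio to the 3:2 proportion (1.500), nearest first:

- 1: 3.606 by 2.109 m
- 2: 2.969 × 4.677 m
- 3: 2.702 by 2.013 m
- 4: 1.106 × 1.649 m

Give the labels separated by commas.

4, 2, 3, 1

1: 3.606/2.109 ≈ 1.710 → |1.710 − 1.500| = 0.210
2: 4.677/2.969 ≈ 1.575 → |1.575 − 1.500| = 0.075
3: 2.702/2.013 ≈ 1.342 → |1.342 − 1.500| = 0.158
4: 1.649/1.106 ≈ 1.491 → |1.491 − 1.500| = 0.009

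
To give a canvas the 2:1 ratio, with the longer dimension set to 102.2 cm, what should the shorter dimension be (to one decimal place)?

51.1 cm

2:1 = 2.00000.
Shorter side = 102.2 ÷ 2.00000 ≈ 51.100 → 51.1 cm.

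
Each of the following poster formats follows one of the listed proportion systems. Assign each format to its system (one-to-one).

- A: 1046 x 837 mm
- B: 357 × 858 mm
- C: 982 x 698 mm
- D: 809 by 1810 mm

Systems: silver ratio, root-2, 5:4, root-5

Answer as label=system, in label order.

A=5:4, B=silver ratio, C=root-2, D=root-5

A = 1046/837 ≈ 1.250 → 5:4 (1.250)
B = 858/357 ≈ 2.403 → silver ratio (2.414)
C = 982/698 ≈ 1.407 → root-2 (1.414)
D = 1810/809 ≈ 2.237 → root-5 (2.236)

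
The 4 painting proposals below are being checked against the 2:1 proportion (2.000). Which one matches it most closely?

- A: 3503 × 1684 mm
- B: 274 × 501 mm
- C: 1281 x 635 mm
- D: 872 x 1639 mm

Ratios (long/short): A ≈ 2.080; B ≈ 1.828; C ≈ 2.017; D ≈ 1.880.
2:1 ≈ 2.000; option C is nearest (Δ 0.017).

C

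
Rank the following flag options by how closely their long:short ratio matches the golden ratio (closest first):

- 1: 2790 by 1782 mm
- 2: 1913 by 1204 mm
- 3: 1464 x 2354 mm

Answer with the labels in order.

3, 2, 1

Ratios: 1 = 2790 / 1782 ≈ 1.566; 2 = 1913 / 1204 ≈ 1.589; 3 = 2354 / 1464 ≈ 1.608.
|Δ from 1.618|: 1 0.052; 2 0.029; 3 0.010.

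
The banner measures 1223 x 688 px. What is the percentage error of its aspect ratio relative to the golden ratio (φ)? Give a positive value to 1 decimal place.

9.9%

Ratio = 1223 / 688 ≈ 1.7776.
Ideal golden ratio ≈ 1.6180. |1.7776 − 1.6180| / 1.6180 ≈ 9.86% → 9.9%.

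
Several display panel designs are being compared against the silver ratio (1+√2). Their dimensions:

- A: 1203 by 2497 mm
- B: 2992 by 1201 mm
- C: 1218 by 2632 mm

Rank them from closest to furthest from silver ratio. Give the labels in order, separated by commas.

B, C, A

Ratios: A = 2497 / 1203 ≈ 2.076; B = 2992 / 1201 ≈ 2.491; C = 2632 / 1218 ≈ 2.161.
|Δ from 2.414|: A 0.338; B 0.077; C 0.253.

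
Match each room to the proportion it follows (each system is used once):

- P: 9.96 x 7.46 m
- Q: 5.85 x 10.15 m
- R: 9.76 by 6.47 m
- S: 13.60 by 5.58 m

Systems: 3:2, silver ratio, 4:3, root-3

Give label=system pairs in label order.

Ratios: P ≈ 1.335; Q ≈ 1.735; R ≈ 1.509; S ≈ 2.437.
Targets: 3:2 ≈ 1.500; silver ratio ≈ 2.414; 4:3 ≈ 1.333; root-3 ≈ 1.732.

P=4:3, Q=root-3, R=3:2, S=silver ratio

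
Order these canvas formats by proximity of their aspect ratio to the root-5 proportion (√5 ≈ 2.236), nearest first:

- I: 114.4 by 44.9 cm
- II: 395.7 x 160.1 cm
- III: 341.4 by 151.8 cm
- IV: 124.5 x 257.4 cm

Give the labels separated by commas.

III, IV, II, I

Ratios: I = 114.4 / 44.9 ≈ 2.548; II = 395.7 / 160.1 ≈ 2.472; III = 341.4 / 151.8 ≈ 2.249; IV = 257.4 / 124.5 ≈ 2.067.
|Δ from 2.236|: I 0.312; II 0.236; III 0.013; IV 0.169.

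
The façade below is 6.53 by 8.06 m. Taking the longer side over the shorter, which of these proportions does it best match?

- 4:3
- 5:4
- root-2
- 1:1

8.06/6.53 ≈ 1.234. Nearest candidates are 5:4 (1.250, off by 0.016) and 4:3 (1.333, off by 0.099).

5:4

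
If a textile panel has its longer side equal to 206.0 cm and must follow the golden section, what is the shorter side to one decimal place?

127.3 cm

golden ratio ≈ 1.61803.
Shorter side = 206.0 ÷ 1.61803 ≈ 127.315 → 127.3 cm.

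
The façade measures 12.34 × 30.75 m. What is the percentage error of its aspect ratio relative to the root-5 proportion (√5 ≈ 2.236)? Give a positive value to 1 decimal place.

11.4%

Ratio = 30.75 / 12.34 ≈ 2.4919.
Ideal root-5 ≈ 2.2361. |2.4919 − 2.2361| / 2.2361 ≈ 11.44% → 11.4%.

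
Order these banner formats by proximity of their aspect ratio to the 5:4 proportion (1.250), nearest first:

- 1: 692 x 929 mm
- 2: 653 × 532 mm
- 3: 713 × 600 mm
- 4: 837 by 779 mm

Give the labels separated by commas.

2, 3, 1, 4

1: 929/692 ≈ 1.342 → |1.342 − 1.250| = 0.092
2: 653/532 ≈ 1.227 → |1.227 − 1.250| = 0.023
3: 713/600 ≈ 1.188 → |1.188 − 1.250| = 0.062
4: 837/779 ≈ 1.074 → |1.074 − 1.250| = 0.176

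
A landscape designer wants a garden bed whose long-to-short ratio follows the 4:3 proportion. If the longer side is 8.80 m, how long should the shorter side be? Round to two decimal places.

4:3 ≈ 1.33333.
Shorter side = 8.80 ÷ 1.33333 ≈ 6.6000 → 6.60 m.

6.60 m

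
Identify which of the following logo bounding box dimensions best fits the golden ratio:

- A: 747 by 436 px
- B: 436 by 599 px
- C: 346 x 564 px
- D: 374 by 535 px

Ratios (long/short): A ≈ 1.713; B ≈ 1.374; C ≈ 1.630; D ≈ 1.430.
golden ratio ≈ 1.618; option C is nearest (Δ 0.012).

C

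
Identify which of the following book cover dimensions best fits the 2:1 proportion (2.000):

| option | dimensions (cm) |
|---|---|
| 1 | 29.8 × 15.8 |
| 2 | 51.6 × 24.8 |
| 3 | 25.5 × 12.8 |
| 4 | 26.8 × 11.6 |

Ratios (long/short): 1 ≈ 1.886; 2 ≈ 2.081; 3 ≈ 1.992; 4 ≈ 2.310.
2:1 ≈ 2.000; option 3 is nearest (Δ 0.008).

3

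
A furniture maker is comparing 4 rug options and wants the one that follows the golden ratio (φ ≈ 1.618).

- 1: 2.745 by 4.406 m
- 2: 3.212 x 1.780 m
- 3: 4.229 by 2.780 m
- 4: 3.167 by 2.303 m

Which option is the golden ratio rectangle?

Ratios (long/short): 1 ≈ 1.605; 2 ≈ 1.804; 3 ≈ 1.521; 4 ≈ 1.375.
golden ratio ≈ 1.618; option 1 is nearest (Δ 0.013).

1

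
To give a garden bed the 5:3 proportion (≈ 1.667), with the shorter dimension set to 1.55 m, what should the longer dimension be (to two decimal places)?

2.58 m

5:3 ≈ 1.66667.
Longer side = 1.55 × 1.66667 ≈ 2.5833 → 2.58 m.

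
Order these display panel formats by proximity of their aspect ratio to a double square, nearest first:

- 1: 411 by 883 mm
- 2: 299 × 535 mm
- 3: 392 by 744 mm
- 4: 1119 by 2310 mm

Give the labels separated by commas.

4, 3, 1, 2

Ratios: 1 = 883 / 411 ≈ 2.148; 2 = 535 / 299 ≈ 1.789; 3 = 744 / 392 ≈ 1.898; 4 = 2310 / 1119 ≈ 2.064.
|Δ from 2.000|: 1 0.148; 2 0.211; 3 0.102; 4 0.064.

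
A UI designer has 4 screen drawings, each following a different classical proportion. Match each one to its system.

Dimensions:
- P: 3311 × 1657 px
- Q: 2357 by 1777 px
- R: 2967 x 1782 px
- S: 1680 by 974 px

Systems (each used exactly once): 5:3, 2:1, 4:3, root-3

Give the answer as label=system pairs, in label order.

Ratios: P ≈ 1.998; Q ≈ 1.326; R ≈ 1.665; S ≈ 1.725.
Targets: 5:3 ≈ 1.667; 2:1 ≈ 2.000; 4:3 ≈ 1.333; root-3 ≈ 1.732.

P=2:1, Q=4:3, R=5:3, S=root-3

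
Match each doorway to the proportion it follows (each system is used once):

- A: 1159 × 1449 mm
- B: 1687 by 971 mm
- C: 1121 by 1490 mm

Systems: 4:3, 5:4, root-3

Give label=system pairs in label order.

A=5:4, B=root-3, C=4:3

Ratios: A ≈ 1.250; B ≈ 1.737; C ≈ 1.329.
Targets: 4:3 ≈ 1.333; 5:4 ≈ 1.250; root-3 ≈ 1.732.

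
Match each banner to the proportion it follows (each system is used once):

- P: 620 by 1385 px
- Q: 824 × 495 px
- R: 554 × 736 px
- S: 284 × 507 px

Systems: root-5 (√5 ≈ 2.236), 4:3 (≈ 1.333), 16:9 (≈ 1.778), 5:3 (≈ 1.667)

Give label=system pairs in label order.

P=root-5, Q=5:3, R=4:3, S=16:9

Ratios: P ≈ 2.234; Q ≈ 1.665; R ≈ 1.329; S ≈ 1.785.
Targets: root-5 ≈ 2.236; 4:3 ≈ 1.333; 16:9 ≈ 1.778; 5:3 ≈ 1.667.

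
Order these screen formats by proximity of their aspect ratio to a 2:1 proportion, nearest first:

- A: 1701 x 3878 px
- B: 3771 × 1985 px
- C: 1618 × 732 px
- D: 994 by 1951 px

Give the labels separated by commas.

D, B, C, A

Ratios: A = 3878 / 1701 ≈ 2.280; B = 3771 / 1985 ≈ 1.900; C = 1618 / 732 ≈ 2.210; D = 1951 / 994 ≈ 1.963.
|Δ from 2.000|: A 0.280; B 0.100; C 0.210; D 0.037.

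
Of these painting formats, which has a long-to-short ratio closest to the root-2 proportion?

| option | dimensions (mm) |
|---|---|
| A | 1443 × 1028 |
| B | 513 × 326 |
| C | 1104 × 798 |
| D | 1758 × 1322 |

A

Ratios (long/short): A ≈ 1.404; B ≈ 1.574; C ≈ 1.383; D ≈ 1.330.
root-2 ≈ 1.414; option A is nearest (Δ 0.010).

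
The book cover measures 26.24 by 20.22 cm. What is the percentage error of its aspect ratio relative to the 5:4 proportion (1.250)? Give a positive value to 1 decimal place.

Ratio = 26.24 / 20.22 ≈ 1.2977.
Ideal 5:4 = 1.2500. |1.2977 − 1.2500| / 1.2500 ≈ 3.82% → 3.8%.

3.8%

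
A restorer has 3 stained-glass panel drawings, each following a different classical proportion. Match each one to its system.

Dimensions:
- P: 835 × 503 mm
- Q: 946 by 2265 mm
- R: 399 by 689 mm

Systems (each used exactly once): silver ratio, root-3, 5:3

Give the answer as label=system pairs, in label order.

P = 835/503 ≈ 1.660 → 5:3 (1.667)
Q = 2265/946 ≈ 2.394 → silver ratio (2.414)
R = 689/399 ≈ 1.727 → root-3 (1.732)

P=5:3, Q=silver ratio, R=root-3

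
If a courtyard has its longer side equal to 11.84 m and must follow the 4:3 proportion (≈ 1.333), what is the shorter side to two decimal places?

4:3 ≈ 1.33333.
Shorter side = 11.84 ÷ 1.33333 ≈ 8.8800 → 8.88 m.

8.88 m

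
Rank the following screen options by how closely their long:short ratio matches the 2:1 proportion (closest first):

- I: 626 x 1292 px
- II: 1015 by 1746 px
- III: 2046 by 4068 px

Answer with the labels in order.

I: 1292/626 ≈ 2.064 → |2.064 − 2.000| = 0.064
II: 1746/1015 ≈ 1.720 → |1.720 − 2.000| = 0.280
III: 4068/2046 ≈ 1.988 → |1.988 − 2.000| = 0.012

III, I, II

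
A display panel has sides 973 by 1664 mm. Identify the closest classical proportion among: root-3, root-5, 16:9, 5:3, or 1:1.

Ratio = 1664 / 973 ≈ 1.710.
Distances: root-3 1.732 (Δ 0.022); root-5 2.236 (Δ 0.526); 16:9 1.778 (Δ 0.068); 5:3 1.667 (Δ 0.043); 1:1 1.000 (Δ 0.710).

root-3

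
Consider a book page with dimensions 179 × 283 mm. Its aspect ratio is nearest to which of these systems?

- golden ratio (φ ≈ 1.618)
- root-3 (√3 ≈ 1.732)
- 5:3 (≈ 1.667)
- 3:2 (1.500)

golden ratio

Ratio = 283 / 179 ≈ 1.581.
Distances: golden ratio 1.618 (Δ 0.037); root-3 1.732 (Δ 0.151); 5:3 1.667 (Δ 0.086); 3:2 1.500 (Δ 0.081).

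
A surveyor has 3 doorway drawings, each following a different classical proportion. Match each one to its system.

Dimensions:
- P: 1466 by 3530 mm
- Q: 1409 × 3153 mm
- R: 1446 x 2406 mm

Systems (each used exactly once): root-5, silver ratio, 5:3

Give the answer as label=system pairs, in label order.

P=silver ratio, Q=root-5, R=5:3

Ratios: P ≈ 2.408; Q ≈ 2.238; R ≈ 1.664.
Targets: root-5 ≈ 2.236; silver ratio ≈ 2.414; 5:3 ≈ 1.667.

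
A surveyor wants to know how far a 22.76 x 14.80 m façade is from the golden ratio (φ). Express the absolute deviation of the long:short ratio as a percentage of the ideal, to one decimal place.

Ratio = 22.76 / 14.80 ≈ 1.5378.
Ideal golden ratio ≈ 1.6180. |1.5378 − 1.6180| / 1.6180 ≈ 4.96% → 5.0%.

5.0%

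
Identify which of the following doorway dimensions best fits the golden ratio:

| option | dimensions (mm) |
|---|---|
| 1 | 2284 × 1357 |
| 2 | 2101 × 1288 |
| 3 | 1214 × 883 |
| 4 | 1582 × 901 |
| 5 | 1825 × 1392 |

Ratios (long/short): 1 ≈ 1.683; 2 ≈ 1.631; 3 ≈ 1.375; 4 ≈ 1.756; 5 ≈ 1.311.
golden ratio ≈ 1.618; option 2 is nearest (Δ 0.013).

2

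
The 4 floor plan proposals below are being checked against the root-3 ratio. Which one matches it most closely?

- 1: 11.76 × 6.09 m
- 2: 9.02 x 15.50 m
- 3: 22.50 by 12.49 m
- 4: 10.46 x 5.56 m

2

Target root-3 ≈ 1.732.
1: 1.931 (Δ0.199)  2: 1.718 (Δ0.014)  3: 1.801 (Δ0.069)  4: 1.881 (Δ0.149)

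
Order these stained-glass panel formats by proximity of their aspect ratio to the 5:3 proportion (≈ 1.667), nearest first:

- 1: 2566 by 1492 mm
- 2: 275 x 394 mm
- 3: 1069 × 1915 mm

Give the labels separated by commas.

1, 3, 2

Ratios: 1 = 2566 / 1492 ≈ 1.720; 2 = 394 / 275 ≈ 1.433; 3 = 1915 / 1069 ≈ 1.791.
|Δ from 1.667|: 1 0.053; 2 0.234; 3 0.124.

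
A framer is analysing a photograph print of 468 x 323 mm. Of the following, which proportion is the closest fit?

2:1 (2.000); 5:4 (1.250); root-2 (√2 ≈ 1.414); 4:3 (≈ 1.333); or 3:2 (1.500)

root-2

Ratio = 468 / 323 ≈ 1.449.
Distances: 2:1 2.000 (Δ 0.551); 5:4 1.250 (Δ 0.199); root-2 1.414 (Δ 0.035); 4:3 1.333 (Δ 0.116); 3:2 1.500 (Δ 0.051).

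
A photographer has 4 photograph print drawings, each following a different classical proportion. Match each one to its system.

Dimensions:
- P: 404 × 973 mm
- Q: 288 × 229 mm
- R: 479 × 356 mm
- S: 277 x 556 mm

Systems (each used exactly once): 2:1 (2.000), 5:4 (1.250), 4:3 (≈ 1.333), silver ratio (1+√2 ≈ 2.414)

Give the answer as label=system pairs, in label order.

P=silver ratio, Q=5:4, R=4:3, S=2:1

Ratios: P ≈ 2.408; Q ≈ 1.258; R ≈ 1.346; S ≈ 2.007.
Targets: 2:1 ≈ 2.000; 5:4 ≈ 1.250; 4:3 ≈ 1.333; silver ratio ≈ 2.414.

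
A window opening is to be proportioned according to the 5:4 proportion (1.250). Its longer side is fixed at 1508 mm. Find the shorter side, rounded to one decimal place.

1206.4 mm

5:4 = 1.25000.
Shorter side = 1508 ÷ 1.25000 ≈ 1206.400 → 1206.4 mm.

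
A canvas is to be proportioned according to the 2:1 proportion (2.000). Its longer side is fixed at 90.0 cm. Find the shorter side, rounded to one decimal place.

2:1 = 2.00000.
Shorter side = 90.0 ÷ 2.00000 ≈ 45.000 → 45.0 cm.

45.0 cm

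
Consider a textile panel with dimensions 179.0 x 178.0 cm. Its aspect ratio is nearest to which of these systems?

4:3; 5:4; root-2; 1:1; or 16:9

1:1

179.0/178.0 ≈ 1.006. Nearest candidates are 1:1 (1.000, off by 0.006) and 5:4 (1.250, off by 0.244).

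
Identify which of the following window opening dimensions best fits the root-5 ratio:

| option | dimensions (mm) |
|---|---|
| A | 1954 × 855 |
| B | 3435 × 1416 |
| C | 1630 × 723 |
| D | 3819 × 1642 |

Target root-5 ≈ 2.236.
A: 2.285 (Δ0.049)  B: 2.426 (Δ0.190)  C: 2.254 (Δ0.018)  D: 2.326 (Δ0.090)

C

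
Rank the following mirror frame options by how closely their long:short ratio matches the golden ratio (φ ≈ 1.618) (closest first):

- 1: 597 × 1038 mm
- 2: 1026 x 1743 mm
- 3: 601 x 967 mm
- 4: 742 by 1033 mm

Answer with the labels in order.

Ratios: 1 = 1038 / 597 ≈ 1.739; 2 = 1743 / 1026 ≈ 1.699; 3 = 967 / 601 ≈ 1.609; 4 = 1033 / 742 ≈ 1.392.
|Δ from 1.618|: 1 0.121; 2 0.081; 3 0.009; 4 0.226.

3, 2, 1, 4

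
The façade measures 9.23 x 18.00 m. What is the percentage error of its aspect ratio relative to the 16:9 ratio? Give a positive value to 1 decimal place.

9.7%

Ratio = 18.00 / 9.23 ≈ 1.9502.
Ideal 16:9 ≈ 1.7778. |1.9502 − 1.7778| / 1.7778 ≈ 9.70% → 9.7%.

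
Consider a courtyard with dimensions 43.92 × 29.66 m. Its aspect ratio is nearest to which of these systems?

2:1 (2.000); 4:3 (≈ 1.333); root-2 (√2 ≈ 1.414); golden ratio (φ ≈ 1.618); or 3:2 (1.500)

43.92/29.66 ≈ 1.481. Nearest candidates are 3:2 (1.500, off by 0.019) and root-2 (1.414, off by 0.067).

3:2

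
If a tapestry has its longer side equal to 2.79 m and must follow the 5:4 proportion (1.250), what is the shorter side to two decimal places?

5:4 = 1.25000.
Shorter side = 2.79 ÷ 1.25000 ≈ 2.2320 → 2.23 m.

2.23 m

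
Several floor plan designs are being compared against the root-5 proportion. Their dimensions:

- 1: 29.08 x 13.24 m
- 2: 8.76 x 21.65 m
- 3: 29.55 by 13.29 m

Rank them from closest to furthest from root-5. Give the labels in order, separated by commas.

Ratios: 1 = 29.08 / 13.24 ≈ 2.196; 2 = 21.65 / 8.76 ≈ 2.471; 3 = 29.55 / 13.29 ≈ 2.223.
|Δ from 2.236|: 1 0.040; 2 0.235; 3 0.013.

3, 1, 2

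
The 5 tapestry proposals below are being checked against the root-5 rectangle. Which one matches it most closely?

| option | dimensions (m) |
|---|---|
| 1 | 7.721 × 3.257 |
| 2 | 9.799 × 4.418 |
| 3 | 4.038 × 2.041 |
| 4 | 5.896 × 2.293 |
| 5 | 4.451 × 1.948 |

Target root-5 ≈ 2.236.
1: 2.371 (Δ0.135)  2: 2.218 (Δ0.018)  3: 1.978 (Δ0.258)  4: 2.571 (Δ0.335)  5: 2.285 (Δ0.049)

2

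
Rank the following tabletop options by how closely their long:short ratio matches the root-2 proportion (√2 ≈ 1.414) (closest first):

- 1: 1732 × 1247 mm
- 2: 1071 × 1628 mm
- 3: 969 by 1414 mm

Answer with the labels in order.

1, 3, 2

Ratios: 1 = 1732 / 1247 ≈ 1.389; 2 = 1628 / 1071 ≈ 1.520; 3 = 1414 / 969 ≈ 1.459.
|Δ from 1.414|: 1 0.025; 2 0.106; 3 0.045.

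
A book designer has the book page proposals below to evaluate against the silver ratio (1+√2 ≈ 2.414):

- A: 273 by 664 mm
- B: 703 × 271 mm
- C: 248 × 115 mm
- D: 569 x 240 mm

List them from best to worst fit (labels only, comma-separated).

Ratios: A = 664 / 273 ≈ 2.432; B = 703 / 271 ≈ 2.594; C = 248 / 115 ≈ 2.157; D = 569 / 240 ≈ 2.371.
|Δ from 2.414|: A 0.018; B 0.180; C 0.257; D 0.043.

A, D, B, C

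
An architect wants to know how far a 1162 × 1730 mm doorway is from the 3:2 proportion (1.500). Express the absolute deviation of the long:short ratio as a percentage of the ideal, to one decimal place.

Ratio = 1730 / 1162 ≈ 1.4888.
Ideal 3:2 = 1.5000. |1.4888 − 1.5000| / 1.5000 ≈ 0.75% → 0.7%.

0.7%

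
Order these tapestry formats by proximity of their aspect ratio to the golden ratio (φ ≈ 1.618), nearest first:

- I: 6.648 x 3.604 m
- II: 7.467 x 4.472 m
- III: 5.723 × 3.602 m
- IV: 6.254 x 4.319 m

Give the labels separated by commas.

Ratios: I = 6.648 / 3.604 ≈ 1.845; II = 7.467 / 4.472 ≈ 1.670; III = 5.723 / 3.602 ≈ 1.589; IV = 6.254 / 4.319 ≈ 1.448.
|Δ from 1.618|: I 0.227; II 0.052; III 0.029; IV 0.170.

III, II, IV, I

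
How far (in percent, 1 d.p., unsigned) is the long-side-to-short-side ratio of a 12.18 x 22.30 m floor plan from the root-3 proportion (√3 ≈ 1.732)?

5.7%

Ratio = 22.30 / 12.18 ≈ 1.8309.
Ideal root-3 ≈ 1.7321. |1.8309 − 1.7321| / 1.7321 ≈ 5.70% → 5.7%.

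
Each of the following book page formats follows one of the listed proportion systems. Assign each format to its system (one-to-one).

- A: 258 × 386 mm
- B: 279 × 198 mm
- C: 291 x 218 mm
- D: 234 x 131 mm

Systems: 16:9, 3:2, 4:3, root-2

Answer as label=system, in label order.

A = 386/258 ≈ 1.496 → 3:2 (1.500)
B = 279/198 ≈ 1.409 → root-2 (1.414)
C = 291/218 ≈ 1.335 → 4:3 (1.333)
D = 234/131 ≈ 1.786 → 16:9 (1.778)

A=3:2, B=root-2, C=4:3, D=16:9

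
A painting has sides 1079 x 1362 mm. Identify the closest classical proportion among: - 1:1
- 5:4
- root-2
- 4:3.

5:4

Ratio = 1362 / 1079 ≈ 1.262.
Distances: 1:1 1.000 (Δ 0.262); 5:4 1.250 (Δ 0.012); root-2 1.414 (Δ 0.152); 4:3 1.333 (Δ 0.071).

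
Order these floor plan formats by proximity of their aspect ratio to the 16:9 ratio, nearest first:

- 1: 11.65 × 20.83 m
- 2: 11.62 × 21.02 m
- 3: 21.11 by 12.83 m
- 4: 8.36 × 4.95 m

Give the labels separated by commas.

1, 2, 4, 3

Ratios: 1 = 20.83 / 11.65 ≈ 1.788; 2 = 21.02 / 11.62 ≈ 1.809; 3 = 21.11 / 12.83 ≈ 1.645; 4 = 8.36 / 4.95 ≈ 1.689.
|Δ from 1.778|: 1 0.010; 2 0.031; 3 0.133; 4 0.089.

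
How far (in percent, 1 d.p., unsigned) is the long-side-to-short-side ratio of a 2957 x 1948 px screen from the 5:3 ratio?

8.9%

Ratio = 2957 / 1948 ≈ 1.5180.
Ideal 5:3 ≈ 1.6667. |1.5180 − 1.6667| / 1.6667 ≈ 8.92% → 8.9%.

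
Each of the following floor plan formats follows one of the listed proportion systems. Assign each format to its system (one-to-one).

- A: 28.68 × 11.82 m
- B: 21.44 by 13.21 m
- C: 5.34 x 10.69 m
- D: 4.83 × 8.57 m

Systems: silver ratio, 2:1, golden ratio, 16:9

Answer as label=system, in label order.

A=silver ratio, B=golden ratio, C=2:1, D=16:9

Ratios: A ≈ 2.426; B ≈ 1.623; C ≈ 2.002; D ≈ 1.774.
Targets: silver ratio ≈ 2.414; 2:1 ≈ 2.000; golden ratio ≈ 1.618; 16:9 ≈ 1.778.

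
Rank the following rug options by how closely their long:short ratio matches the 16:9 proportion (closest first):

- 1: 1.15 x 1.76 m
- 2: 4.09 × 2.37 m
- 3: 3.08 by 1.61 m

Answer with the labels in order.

2, 3, 1

Ratios: 1 = 1.76 / 1.15 ≈ 1.530; 2 = 4.09 / 2.37 ≈ 1.726; 3 = 3.08 / 1.61 ≈ 1.913.
|Δ from 1.778|: 1 0.248; 2 0.052; 3 0.135.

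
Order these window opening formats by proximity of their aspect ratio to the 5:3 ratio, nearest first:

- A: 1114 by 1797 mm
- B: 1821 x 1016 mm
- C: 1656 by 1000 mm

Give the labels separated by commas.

C, A, B

Ratios: A = 1797 / 1114 ≈ 1.613; B = 1821 / 1016 ≈ 1.792; C = 1656 / 1000 ≈ 1.656.
|Δ from 1.667|: A 0.054; B 0.125; C 0.011.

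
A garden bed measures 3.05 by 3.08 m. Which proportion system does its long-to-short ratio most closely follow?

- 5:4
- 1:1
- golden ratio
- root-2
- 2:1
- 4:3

3.08/3.05 ≈ 1.010. Nearest candidates are 1:1 (1.000, off by 0.010) and 5:4 (1.250, off by 0.240).

1:1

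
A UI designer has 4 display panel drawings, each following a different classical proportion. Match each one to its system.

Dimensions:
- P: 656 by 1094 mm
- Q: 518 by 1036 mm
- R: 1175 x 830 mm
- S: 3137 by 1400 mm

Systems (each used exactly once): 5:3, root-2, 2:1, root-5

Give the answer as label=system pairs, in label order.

P = 1094/656 ≈ 1.668 → 5:3 (1.667)
Q = 1036/518 ≈ 2.000 → 2:1 (2.000)
R = 1175/830 ≈ 1.416 → root-2 (1.414)
S = 3137/1400 ≈ 2.241 → root-5 (2.236)

P=5:3, Q=2:1, R=root-2, S=root-5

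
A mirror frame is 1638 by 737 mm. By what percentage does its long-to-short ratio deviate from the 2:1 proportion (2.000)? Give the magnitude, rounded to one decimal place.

11.1%

Ratio = 1638 / 737 ≈ 2.2225.
Ideal 2:1 = 2.0000. |2.2225 − 2.0000| / 2.0000 ≈ 11.13% → 11.1%.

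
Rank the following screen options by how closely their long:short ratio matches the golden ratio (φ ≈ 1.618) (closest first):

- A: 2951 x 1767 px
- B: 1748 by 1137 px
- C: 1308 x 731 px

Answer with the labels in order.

A, B, C

Ratios: A = 2951 / 1767 ≈ 1.670; B = 1748 / 1137 ≈ 1.537; C = 1308 / 731 ≈ 1.789.
|Δ from 1.618|: A 0.052; B 0.081; C 0.171.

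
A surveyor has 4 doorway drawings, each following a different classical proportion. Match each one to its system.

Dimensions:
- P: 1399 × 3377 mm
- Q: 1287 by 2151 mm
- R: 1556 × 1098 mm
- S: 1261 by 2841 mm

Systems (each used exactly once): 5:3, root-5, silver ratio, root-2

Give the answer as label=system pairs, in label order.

P = 3377/1399 ≈ 2.414 → silver ratio (2.414)
Q = 2151/1287 ≈ 1.671 → 5:3 (1.667)
R = 1556/1098 ≈ 1.417 → root-2 (1.414)
S = 2841/1261 ≈ 2.253 → root-5 (2.236)

P=silver ratio, Q=5:3, R=root-2, S=root-5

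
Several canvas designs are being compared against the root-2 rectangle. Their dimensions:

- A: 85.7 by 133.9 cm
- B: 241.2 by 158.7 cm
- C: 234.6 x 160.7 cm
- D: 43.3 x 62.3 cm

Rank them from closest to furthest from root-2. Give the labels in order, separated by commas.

D, C, B, A

A: 133.9/85.7 ≈ 1.562 → |1.562 − 1.414| = 0.148
B: 241.2/158.7 ≈ 1.520 → |1.520 − 1.414| = 0.106
C: 234.6/160.7 ≈ 1.460 → |1.460 − 1.414| = 0.046
D: 62.3/43.3 ≈ 1.439 → |1.439 − 1.414| = 0.025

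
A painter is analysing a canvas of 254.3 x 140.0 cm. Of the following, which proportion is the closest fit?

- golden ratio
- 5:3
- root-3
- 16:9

Ratio = 254.3 / 140.0 ≈ 1.816.
Distances: golden ratio 1.618 (Δ 0.198); 5:3 1.667 (Δ 0.149); root-3 1.732 (Δ 0.084); 16:9 1.778 (Δ 0.038).

16:9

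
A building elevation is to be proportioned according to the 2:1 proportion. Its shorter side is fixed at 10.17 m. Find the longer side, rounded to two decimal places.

20.34 m

2:1 = 2.00000.
Longer side = 10.17 × 2.00000 ≈ 20.3400 → 20.34 m.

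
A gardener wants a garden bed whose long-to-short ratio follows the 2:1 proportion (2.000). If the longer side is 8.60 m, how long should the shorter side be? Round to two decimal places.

2:1 = 2.00000.
Shorter side = 8.60 ÷ 2.00000 ≈ 4.3000 → 4.30 m.

4.30 m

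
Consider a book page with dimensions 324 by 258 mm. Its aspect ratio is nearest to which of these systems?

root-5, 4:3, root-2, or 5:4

Ratio = 324 / 258 ≈ 1.256.
Distances: root-5 2.236 (Δ 0.980); 4:3 1.333 (Δ 0.077); root-2 1.414 (Δ 0.158); 5:4 1.250 (Δ 0.006).

5:4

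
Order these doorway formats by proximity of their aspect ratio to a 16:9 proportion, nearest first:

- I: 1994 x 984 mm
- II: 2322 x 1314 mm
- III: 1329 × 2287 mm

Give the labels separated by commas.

Ratios: I = 1994 / 984 ≈ 2.026; II = 2322 / 1314 ≈ 1.767; III = 2287 / 1329 ≈ 1.721.
|Δ from 1.778|: I 0.248; II 0.011; III 0.057.

II, III, I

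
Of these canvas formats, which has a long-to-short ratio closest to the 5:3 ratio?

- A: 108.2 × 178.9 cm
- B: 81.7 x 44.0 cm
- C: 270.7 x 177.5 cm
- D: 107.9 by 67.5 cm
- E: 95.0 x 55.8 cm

A

Target 5:3 ≈ 1.667.
A: 1.653 (Δ0.014)  B: 1.857 (Δ0.190)  C: 1.525 (Δ0.142)  D: 1.599 (Δ0.068)  E: 1.703 (Δ0.036)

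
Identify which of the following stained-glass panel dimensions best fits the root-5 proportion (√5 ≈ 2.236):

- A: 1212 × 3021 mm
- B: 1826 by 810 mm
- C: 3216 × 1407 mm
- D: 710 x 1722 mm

Target root-5 ≈ 2.236.
A: 2.493 (Δ0.257)  B: 2.254 (Δ0.018)  C: 2.286 (Δ0.050)  D: 2.425 (Δ0.189)

B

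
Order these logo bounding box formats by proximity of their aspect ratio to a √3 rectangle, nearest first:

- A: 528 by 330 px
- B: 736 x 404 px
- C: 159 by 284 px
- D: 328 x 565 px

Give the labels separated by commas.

A: 528/330 ≈ 1.600 → |1.600 − 1.732| = 0.132
B: 736/404 ≈ 1.822 → |1.822 − 1.732| = 0.090
C: 284/159 ≈ 1.786 → |1.786 − 1.732| = 0.054
D: 565/328 ≈ 1.723 → |1.723 − 1.732| = 0.009

D, C, B, A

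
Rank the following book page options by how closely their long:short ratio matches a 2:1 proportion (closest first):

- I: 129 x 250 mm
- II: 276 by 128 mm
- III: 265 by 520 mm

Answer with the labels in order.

Ratios: I = 250 / 129 ≈ 1.938; II = 276 / 128 ≈ 2.156; III = 520 / 265 ≈ 1.962.
|Δ from 2.000|: I 0.062; II 0.156; III 0.038.

III, I, II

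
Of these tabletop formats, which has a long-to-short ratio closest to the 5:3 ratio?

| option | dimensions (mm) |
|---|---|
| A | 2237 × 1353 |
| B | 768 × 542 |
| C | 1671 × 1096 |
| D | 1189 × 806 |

Ratios (long/short): A ≈ 1.653; B ≈ 1.417; C ≈ 1.525; D ≈ 1.475.
5:3 ≈ 1.667; option A is nearest (Δ 0.014).

A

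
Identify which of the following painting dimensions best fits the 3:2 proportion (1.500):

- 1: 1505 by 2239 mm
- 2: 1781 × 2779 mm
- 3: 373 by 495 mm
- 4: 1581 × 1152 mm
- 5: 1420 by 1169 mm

Ratios (long/short): 1 ≈ 1.488; 2 ≈ 1.560; 3 ≈ 1.327; 4 ≈ 1.372; 5 ≈ 1.215.
3:2 ≈ 1.500; option 1 is nearest (Δ 0.012).

1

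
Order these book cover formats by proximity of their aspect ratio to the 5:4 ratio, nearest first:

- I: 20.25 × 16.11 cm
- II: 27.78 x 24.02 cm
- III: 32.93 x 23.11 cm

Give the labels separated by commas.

Ratios: I = 20.25 / 16.11 ≈ 1.257; II = 27.78 / 24.02 ≈ 1.157; III = 32.93 / 23.11 ≈ 1.425.
|Δ from 1.250|: I 0.007; II 0.093; III 0.175.

I, II, III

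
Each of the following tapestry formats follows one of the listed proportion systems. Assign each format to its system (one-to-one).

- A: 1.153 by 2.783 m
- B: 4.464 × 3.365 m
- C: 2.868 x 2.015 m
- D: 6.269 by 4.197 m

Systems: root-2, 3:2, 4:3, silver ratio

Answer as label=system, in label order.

A=silver ratio, B=4:3, C=root-2, D=3:2

A = 2.783/1.153 ≈ 2.414 → silver ratio (2.414)
B = 4.464/3.365 ≈ 1.327 → 4:3 (1.333)
C = 2.868/2.015 ≈ 1.423 → root-2 (1.414)
D = 6.269/4.197 ≈ 1.494 → 3:2 (1.500)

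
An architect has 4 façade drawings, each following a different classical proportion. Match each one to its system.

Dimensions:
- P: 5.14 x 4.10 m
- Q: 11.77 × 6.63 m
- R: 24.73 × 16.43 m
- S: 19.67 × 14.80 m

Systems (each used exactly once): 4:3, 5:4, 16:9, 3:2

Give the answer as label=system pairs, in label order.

Ratios: P ≈ 1.254; Q ≈ 1.775; R ≈ 1.505; S ≈ 1.329.
Targets: 4:3 ≈ 1.333; 5:4 ≈ 1.250; 16:9 ≈ 1.778; 3:2 ≈ 1.500.

P=5:4, Q=16:9, R=3:2, S=4:3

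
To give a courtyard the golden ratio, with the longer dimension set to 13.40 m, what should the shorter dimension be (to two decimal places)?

8.28 m

golden ratio ≈ 1.61803.
Shorter side = 13.40 ÷ 1.61803 ≈ 8.2817 → 8.28 m.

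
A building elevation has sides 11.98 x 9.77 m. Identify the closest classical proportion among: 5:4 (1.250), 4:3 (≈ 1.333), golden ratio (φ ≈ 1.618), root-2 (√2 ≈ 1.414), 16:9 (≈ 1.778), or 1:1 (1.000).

11.98/9.77 ≈ 1.226. Nearest candidates are 5:4 (1.250, off by 0.024) and 4:3 (1.333, off by 0.107).

5:4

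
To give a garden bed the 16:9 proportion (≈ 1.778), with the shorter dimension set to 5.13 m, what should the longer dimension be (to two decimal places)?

9.12 m

16:9 ≈ 1.77778.
Longer side = 5.13 × 1.77778 ≈ 9.1200 → 9.12 m.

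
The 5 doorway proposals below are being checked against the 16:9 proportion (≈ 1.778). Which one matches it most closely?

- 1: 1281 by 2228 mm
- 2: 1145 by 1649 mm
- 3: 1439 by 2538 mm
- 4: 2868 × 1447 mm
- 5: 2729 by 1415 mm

3

Target 16:9 ≈ 1.778.
1: 1.739 (Δ0.039)  2: 1.440 (Δ0.338)  3: 1.764 (Δ0.014)  4: 1.982 (Δ0.204)  5: 1.929 (Δ0.151)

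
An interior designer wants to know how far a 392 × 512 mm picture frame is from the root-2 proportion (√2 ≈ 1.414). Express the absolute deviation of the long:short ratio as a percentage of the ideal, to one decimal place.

7.6%

Ratio = 512 / 392 ≈ 1.3061.
Ideal root-2 ≈ 1.4142. |1.3061 − 1.4142| / 1.4142 ≈ 7.64% → 7.6%.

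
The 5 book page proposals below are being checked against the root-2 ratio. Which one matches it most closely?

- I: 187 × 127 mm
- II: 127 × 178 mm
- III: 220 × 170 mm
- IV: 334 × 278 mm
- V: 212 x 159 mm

II

Target root-2 ≈ 1.414.
I: 1.472 (Δ0.058)  II: 1.402 (Δ0.012)  III: 1.294 (Δ0.120)  IV: 1.201 (Δ0.213)  V: 1.333 (Δ0.081)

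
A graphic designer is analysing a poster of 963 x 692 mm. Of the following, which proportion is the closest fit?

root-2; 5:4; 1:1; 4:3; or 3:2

root-2

963/692 ≈ 1.392. Nearest candidates are root-2 (1.414, off by 0.022) and 4:3 (1.333, off by 0.059).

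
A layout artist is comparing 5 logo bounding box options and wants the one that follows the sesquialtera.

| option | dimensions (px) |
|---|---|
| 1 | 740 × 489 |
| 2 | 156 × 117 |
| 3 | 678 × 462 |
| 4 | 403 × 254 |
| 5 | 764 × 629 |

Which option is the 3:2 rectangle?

1

Target 3:2 ≈ 1.500.
1: 1.513 (Δ0.013)  2: 1.333 (Δ0.167)  3: 1.468 (Δ0.032)  4: 1.587 (Δ0.087)  5: 1.215 (Δ0.285)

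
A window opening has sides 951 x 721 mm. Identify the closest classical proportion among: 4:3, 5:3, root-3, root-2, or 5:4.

Ratio = 951 / 721 ≈ 1.319.
Distances: 4:3 1.333 (Δ 0.014); 5:3 1.667 (Δ 0.348); root-3 1.732 (Δ 0.413); root-2 1.414 (Δ 0.095); 5:4 1.250 (Δ 0.069).

4:3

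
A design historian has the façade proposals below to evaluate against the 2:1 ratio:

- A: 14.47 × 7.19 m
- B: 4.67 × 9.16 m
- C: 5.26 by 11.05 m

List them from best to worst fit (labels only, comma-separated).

A, B, C

Ratios: A = 14.47 / 7.19 ≈ 2.013; B = 9.16 / 4.67 ≈ 1.961; C = 11.05 / 5.26 ≈ 2.101.
|Δ from 2.000|: A 0.013; B 0.039; C 0.101.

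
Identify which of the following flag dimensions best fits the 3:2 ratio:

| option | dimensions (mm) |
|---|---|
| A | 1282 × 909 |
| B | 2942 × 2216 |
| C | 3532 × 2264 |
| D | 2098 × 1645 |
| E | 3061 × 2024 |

E

Target 3:2 ≈ 1.500.
A: 1.410 (Δ0.090)  B: 1.328 (Δ0.172)  C: 1.560 (Δ0.060)  D: 1.275 (Δ0.225)  E: 1.512 (Δ0.012)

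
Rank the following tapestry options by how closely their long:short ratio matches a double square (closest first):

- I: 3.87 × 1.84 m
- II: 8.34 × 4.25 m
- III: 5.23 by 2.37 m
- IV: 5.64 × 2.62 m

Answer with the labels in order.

I: 3.87/1.84 ≈ 2.103 → |2.103 − 2.000| = 0.103
II: 8.34/4.25 ≈ 1.962 → |1.962 − 2.000| = 0.038
III: 5.23/2.37 ≈ 2.207 → |2.207 − 2.000| = 0.207
IV: 5.64/2.62 ≈ 2.153 → |2.153 − 2.000| = 0.153

II, I, IV, III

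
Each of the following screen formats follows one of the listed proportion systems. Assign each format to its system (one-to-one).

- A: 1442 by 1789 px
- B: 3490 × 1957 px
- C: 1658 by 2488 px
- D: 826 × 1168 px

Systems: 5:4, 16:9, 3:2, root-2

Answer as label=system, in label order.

A = 1789/1442 ≈ 1.241 → 5:4 (1.250)
B = 3490/1957 ≈ 1.783 → 16:9 (1.778)
C = 2488/1658 ≈ 1.501 → 3:2 (1.500)
D = 1168/826 ≈ 1.414 → root-2 (1.414)

A=5:4, B=16:9, C=3:2, D=root-2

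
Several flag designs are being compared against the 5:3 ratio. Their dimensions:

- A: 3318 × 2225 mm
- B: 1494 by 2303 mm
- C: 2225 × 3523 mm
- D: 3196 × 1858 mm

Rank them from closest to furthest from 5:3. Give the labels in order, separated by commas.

D, C, B, A

Ratios: A = 3318 / 2225 ≈ 1.491; B = 2303 / 1494 ≈ 1.541; C = 3523 / 2225 ≈ 1.583; D = 3196 / 1858 ≈ 1.720.
|Δ from 1.667|: A 0.176; B 0.126; C 0.084; D 0.053.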